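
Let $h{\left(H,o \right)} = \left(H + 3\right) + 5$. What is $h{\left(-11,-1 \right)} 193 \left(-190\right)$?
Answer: $110010$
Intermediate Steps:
$h{\left(H,o \right)} = 8 + H$ ($h{\left(H,o \right)} = \left(3 + H\right) + 5 = 8 + H$)
$h{\left(-11,-1 \right)} 193 \left(-190\right) = \left(8 - 11\right) 193 \left(-190\right) = \left(-3\right) 193 \left(-190\right) = \left(-579\right) \left(-190\right) = 110010$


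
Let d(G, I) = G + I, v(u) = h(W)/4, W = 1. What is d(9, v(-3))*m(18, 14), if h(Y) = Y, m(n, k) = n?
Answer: 333/2 ≈ 166.50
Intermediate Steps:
v(u) = 1/4
d(9, v(-3))*m(18, 14) = (9 + 1/4)*18 = (37/4)*18 = 333/2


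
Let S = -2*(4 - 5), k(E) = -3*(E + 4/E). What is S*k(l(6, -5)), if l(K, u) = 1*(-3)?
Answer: 26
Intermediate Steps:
l(K, u) = -3
k(E) = -12/E - 3*E
S = 2 (S = -2*(-1) = 2)
S*k(l(6, -5)) = 2*(-12/(-3) - 3*(-3)) = 2*(-12*(-1/3) + 9) = 2*(4 + 9) = 2*13 = 26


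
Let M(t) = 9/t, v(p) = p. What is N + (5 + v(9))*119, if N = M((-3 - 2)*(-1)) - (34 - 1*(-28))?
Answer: 8029/5 ≈ 1605.8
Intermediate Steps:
N = -301/5 (N = 9/(((-3 - 2)*(-1))) - (34 - 1*(-28)) = 9/((-5*(-1))) - (34 + 28) = 9/5 - 1*62 = 9*(⅕) - 62 = 9/5 - 62 = -301/5 ≈ -60.200)
N + (5 + v(9))*119 = -301/5 + (5 + 9)*119 = -301/5 + 14*119 = -301/5 + 1666 = 8029/5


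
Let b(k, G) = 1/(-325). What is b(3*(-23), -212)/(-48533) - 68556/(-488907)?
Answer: 360449900669/2570546705025 ≈ 0.14022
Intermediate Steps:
b(k, G) = -1/325
b(3*(-23), -212)/(-48533) - 68556/(-488907) = -1/325/(-48533) - 68556/(-488907) = -1/325*(-1/48533) - 68556*(-1/488907) = 1/15773225 + 22852/162969 = 360449900669/2570546705025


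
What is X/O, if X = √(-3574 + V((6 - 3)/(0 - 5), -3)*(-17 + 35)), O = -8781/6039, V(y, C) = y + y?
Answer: -2013*I*√89890/14635 ≈ -41.239*I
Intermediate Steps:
V(y, C) = 2*y
O = -2927/2013 (O = -8781*1/6039 = -2927/2013 ≈ -1.4540)
X = I*√89890/5 (X = √(-3574 + (2*((6 - 3)/(0 - 5)))*(-17 + 35)) = √(-3574 + (2*(3/(-5)))*18) = √(-3574 + (2*(3*(-⅕)))*18) = √(-3574 + (2*(-⅗))*18) = √(-3574 - 6/5*18) = √(-3574 - 108/5) = √(-17978/5) = I*√89890/5 ≈ 59.963*I)
X/O = (I*√89890/5)/(-2927/2013) = (I*√89890/5)*(-2013/2927) = -2013*I*√89890/14635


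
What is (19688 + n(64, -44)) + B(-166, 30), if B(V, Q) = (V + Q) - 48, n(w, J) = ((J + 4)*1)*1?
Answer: 19464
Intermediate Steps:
n(w, J) = 4 + J (n(w, J) = ((4 + J)*1)*1 = (4 + J)*1 = 4 + J)
B(V, Q) = -48 + Q + V (B(V, Q) = (Q + V) - 48 = -48 + Q + V)
(19688 + n(64, -44)) + B(-166, 30) = (19688 + (4 - 44)) + (-48 + 30 - 166) = (19688 - 40) - 184 = 19648 - 184 = 19464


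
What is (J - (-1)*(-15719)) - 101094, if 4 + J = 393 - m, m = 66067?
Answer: -182491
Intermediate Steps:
J = -65678 (J = -4 + (393 - 1*66067) = -4 + (393 - 66067) = -4 - 65674 = -65678)
(J - (-1)*(-15719)) - 101094 = (-65678 - (-1)*(-15719)) - 101094 = (-65678 - 1*15719) - 101094 = (-65678 - 15719) - 101094 = -81397 - 101094 = -182491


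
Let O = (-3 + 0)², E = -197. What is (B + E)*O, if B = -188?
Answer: -3465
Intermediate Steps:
O = 9 (O = (-3)² = 9)
(B + E)*O = (-188 - 197)*9 = -385*9 = -3465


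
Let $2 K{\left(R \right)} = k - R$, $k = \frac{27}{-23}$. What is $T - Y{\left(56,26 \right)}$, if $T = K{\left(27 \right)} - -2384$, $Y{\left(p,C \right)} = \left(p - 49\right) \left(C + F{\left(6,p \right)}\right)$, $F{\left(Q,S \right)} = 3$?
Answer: $\frac{49839}{23} \approx 2166.9$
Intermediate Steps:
$k = - \frac{27}{23}$ ($k = 27 \left(- \frac{1}{23}\right) = - \frac{27}{23} \approx -1.1739$)
$Y{\left(p,C \right)} = \left(-49 + p\right) \left(3 + C\right)$ ($Y{\left(p,C \right)} = \left(p - 49\right) \left(C + 3\right) = \left(-49 + p\right) \left(3 + C\right)$)
$K{\left(R \right)} = - \frac{27}{46} - \frac{R}{2}$ ($K{\left(R \right)} = \frac{- \frac{27}{23} - R}{2} = - \frac{27}{46} - \frac{R}{2}$)
$T = \frac{54508}{23}$ ($T = \left(- \frac{27}{46} - \frac{27}{2}\right) - -2384 = \left(- \frac{27}{46} - \frac{27}{2}\right) + 2384 = - \frac{324}{23} + 2384 = \frac{54508}{23} \approx 2369.9$)
$T - Y{\left(56,26 \right)} = \frac{54508}{23} - \left(-147 - 1274 + 3 \cdot 56 + 26 \cdot 56\right) = \frac{54508}{23} - \left(-147 - 1274 + 168 + 1456\right) = \frac{54508}{23} - 203 = \frac{49839}{23}$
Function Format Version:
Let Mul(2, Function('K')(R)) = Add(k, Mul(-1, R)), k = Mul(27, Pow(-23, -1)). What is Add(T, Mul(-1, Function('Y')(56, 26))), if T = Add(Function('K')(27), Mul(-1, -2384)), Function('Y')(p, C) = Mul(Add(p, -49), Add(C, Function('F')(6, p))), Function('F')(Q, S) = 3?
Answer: Rational(49839, 23) ≈ 2166.9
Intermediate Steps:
k = Rational(-27, 23) (k = Mul(27, Rational(-1, 23)) = Rational(-27, 23) ≈ -1.1739)
Function('Y')(p, C) = Mul(Add(-49, p), Add(3, C)) (Function('Y')(p, C) = Mul(Add(p, -49), Add(C, 3)) = Mul(Add(-49, p), Add(3, C)))
Function('K')(R) = Add(Rational(-27, 46), Mul(Rational(-1, 2), R)) (Function('K')(R) = Mul(Rational(1, 2), Add(Rational(-27, 23), Mul(-1, R))) = Add(Rational(-27, 46), Mul(Rational(-1, 2), R)))
T = Rational(54508, 23) (T = Add(Add(Rational(-27, 46), Mul(Rational(-1, 2), 27)), Mul(-1, -2384)) = Add(Add(Rational(-27, 46), Rational(-27, 2)), 2384) = Add(Rational(-324, 23), 2384) = Rational(54508, 23) ≈ 2369.9)
Add(T, Mul(-1, Function('Y')(56, 26))) = Add(Rational(54508, 23), Mul(-1, Add(-147, Mul(-49, 26), Mul(3, 56), Mul(26, 56)))) = Add(Rational(54508, 23), Mul(-1, Add(-147, -1274, 168, 1456))) = Add(Rational(54508, 23), Mul(-1, 203)) = Add(Rational(54508, 23), -203) = Rational(49839, 23)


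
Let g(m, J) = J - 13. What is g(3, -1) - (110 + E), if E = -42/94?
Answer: -5807/47 ≈ -123.55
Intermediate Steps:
E = -21/47 (E = -42*1/94 = -21/47 ≈ -0.44681)
g(m, J) = -13 + J
g(3, -1) - (110 + E) = (-13 - 1) - (110 - 21/47) = -14 - 1*5149/47 = -14 - 5149/47 = -5807/47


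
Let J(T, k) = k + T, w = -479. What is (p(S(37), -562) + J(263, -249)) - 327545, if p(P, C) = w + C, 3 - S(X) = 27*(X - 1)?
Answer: -328572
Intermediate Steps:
S(X) = 30 - 27*X (S(X) = 3 - 27*(X - 1) = 3 - 27*(-1 + X) = 3 - (-27 + 27*X) = 3 + (27 - 27*X) = 30 - 27*X)
J(T, k) = T + k
p(P, C) = -479 + C
(p(S(37), -562) + J(263, -249)) - 327545 = ((-479 - 562) + (263 - 249)) - 327545 = (-1041 + 14) - 327545 = -1027 - 327545 = -328572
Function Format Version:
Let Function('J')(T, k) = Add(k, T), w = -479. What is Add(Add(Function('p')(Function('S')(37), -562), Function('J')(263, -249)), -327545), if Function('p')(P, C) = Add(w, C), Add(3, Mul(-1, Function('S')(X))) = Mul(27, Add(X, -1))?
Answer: -328572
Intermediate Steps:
Function('S')(X) = Add(30, Mul(-27, X)) (Function('S')(X) = Add(3, Mul(-1, Mul(27, Add(X, -1)))) = Add(3, Mul(-1, Mul(27, Add(-1, X)))) = Add(3, Mul(-1, Add(-27, Mul(27, X)))) = Add(3, Add(27, Mul(-27, X))) = Add(30, Mul(-27, X)))
Function('J')(T, k) = Add(T, k)
Function('p')(P, C) = Add(-479, C)
Add(Add(Function('p')(Function('S')(37), -562), Function('J')(263, -249)), -327545) = Add(Add(Add(-479, -562), Add(263, -249)), -327545) = Add(Add(-1041, 14), -327545) = Add(-1027, -327545) = -328572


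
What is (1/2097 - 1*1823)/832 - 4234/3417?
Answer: -3408281141/993608928 ≈ -3.4302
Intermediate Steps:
(1/2097 - 1*1823)/832 - 4234/3417 = (1/2097 - 1823)*(1/832) - 4234*1/3417 = -3822830/2097*1/832 - 4234/3417 = -1911415/872352 - 4234/3417 = -3408281141/993608928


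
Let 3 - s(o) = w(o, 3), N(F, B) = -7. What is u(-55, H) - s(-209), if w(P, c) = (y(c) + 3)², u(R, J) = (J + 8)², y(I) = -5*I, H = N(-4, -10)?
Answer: 142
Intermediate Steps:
H = -7
u(R, J) = (8 + J)²
w(P, c) = (3 - 5*c)² (w(P, c) = (-5*c + 3)² = (3 - 5*c)²)
s(o) = -141 (s(o) = 3 - (-3 + 5*3)² = 3 - (-3 + 15)² = 3 - 1*12² = 3 - 1*144 = 3 - 144 = -141)
u(-55, H) - s(-209) = (8 - 7)² - 1*(-141) = 1² + 141 = 1 + 141 = 142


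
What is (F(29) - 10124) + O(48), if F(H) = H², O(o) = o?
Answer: -9235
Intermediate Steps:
(F(29) - 10124) + O(48) = (29² - 10124) + 48 = (841 - 10124) + 48 = -9283 + 48 = -9235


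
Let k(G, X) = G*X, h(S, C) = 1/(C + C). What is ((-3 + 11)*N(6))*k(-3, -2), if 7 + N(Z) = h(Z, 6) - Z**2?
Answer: -2060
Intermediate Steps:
h(S, C) = 1/(2*C)
N(Z) = -83/12 - Z**2 (N(Z) = -7 + ((1/2)/6 - Z**2) = -7 + ((1/2)*(1/6) - Z**2) = -7 + (1/12 - Z**2) = -83/12 - Z**2)
((-3 + 11)*N(6))*k(-3, -2) = ((-3 + 11)*(-83/12 - 1*6**2))*(-3*(-2)) = (8*(-83/12 - 1*36))*6 = (8*(-83/12 - 36))*6 = (8*(-515/12))*6 = -1030/3*6 = -2060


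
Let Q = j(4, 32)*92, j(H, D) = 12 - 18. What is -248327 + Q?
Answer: -248879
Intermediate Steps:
j(H, D) = -6
Q = -552 (Q = -6*92 = -552)
-248327 + Q = -248327 - 552 = -248879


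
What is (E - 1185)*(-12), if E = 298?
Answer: 10644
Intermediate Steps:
(E - 1185)*(-12) = (298 - 1185)*(-12) = -887*(-12) = 10644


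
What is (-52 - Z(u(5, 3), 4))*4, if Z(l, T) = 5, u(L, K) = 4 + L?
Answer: -228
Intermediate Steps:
(-52 - Z(u(5, 3), 4))*4 = (-52 - 1*5)*4 = (-52 - 5)*4 = -57*4 = -228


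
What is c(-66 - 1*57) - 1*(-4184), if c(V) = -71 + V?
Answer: 3990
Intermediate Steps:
c(-66 - 1*57) - 1*(-4184) = (-71 + (-66 - 1*57)) - 1*(-4184) = (-71 + (-66 - 57)) + 4184 = (-71 - 123) + 4184 = -194 + 4184 = 3990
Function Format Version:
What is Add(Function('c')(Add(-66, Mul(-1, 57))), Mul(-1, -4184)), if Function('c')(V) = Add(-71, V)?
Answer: 3990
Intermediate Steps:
Add(Function('c')(Add(-66, Mul(-1, 57))), Mul(-1, -4184)) = Add(Add(-71, Add(-66, Mul(-1, 57))), Mul(-1, -4184)) = Add(Add(-71, Add(-66, -57)), 4184) = Add(Add(-71, -123), 4184) = Add(-194, 4184) = 3990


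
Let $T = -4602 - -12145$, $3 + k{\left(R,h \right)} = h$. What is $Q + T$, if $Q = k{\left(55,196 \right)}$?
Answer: $7736$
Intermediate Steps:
$k{\left(R,h \right)} = -3 + h$
$T = 7543$ ($T = -4602 + 12145 = 7543$)
$Q = 193$ ($Q = -3 + 196 = 193$)
$Q + T = 193 + 7543 = 7736$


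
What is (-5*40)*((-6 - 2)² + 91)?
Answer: -31000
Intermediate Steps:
(-5*40)*((-6 - 2)² + 91) = -200*((-8)² + 91) = -200*(64 + 91) = -200*155 = -31000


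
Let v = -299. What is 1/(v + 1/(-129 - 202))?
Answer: -331/98970 ≈ -0.0033444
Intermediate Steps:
1/(v + 1/(-129 - 202)) = 1/(-299 + 1/(-129 - 202)) = 1/(-299 + 1/(-331)) = 1/(-299 - 1/331) = 1/(-98970/331) = -331/98970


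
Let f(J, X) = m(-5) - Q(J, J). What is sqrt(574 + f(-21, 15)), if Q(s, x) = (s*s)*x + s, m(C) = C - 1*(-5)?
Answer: 8*sqrt(154) ≈ 99.277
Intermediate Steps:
m(C) = 5 + C (m(C) = C + 5 = 5 + C)
Q(s, x) = s + x*s**2 (Q(s, x) = s**2*x + s = x*s**2 + s = s + x*s**2)
f(J, X) = -J*(1 + J**2) (f(J, X) = (5 - 5) - J*(1 + J*J) = 0 - J*(1 + J**2) = -J*(1 + J**2))
sqrt(574 + f(-21, 15)) = sqrt(574 + (-1*(-21) - 1*(-21)**3)) = sqrt(574 + (21 - 1*(-9261))) = sqrt(574 + (21 + 9261)) = sqrt(574 + 9282) = sqrt(9856) = 8*sqrt(154)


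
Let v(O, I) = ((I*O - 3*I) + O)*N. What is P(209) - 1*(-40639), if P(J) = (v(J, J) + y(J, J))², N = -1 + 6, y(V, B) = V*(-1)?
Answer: 46701843875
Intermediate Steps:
y(V, B) = -V
N = 5
v(O, I) = -15*I + 5*O + 5*I*O (v(O, I) = ((I*O - 3*I) + O)*5 = ((-3*I + I*O) + O)*5 = (O - 3*I + I*O)*5 = -15*I + 5*O + 5*I*O)
P(J) = (-11*J + 5*J²)² (P(J) = ((-15*J + 5*J + 5*J*J) - J)² = ((-15*J + 5*J + 5*J²) - J)² = ((-10*J + 5*J²) - J)² = (-11*J + 5*J²)²)
P(209) - 1*(-40639) = 209²*(11 - 5*209)² - 1*(-40639) = 43681*(11 - 1045)² + 40639 = 43681*(-1034)² + 40639 = 43681*1069156 + 40639 = 46701803236 + 40639 = 46701843875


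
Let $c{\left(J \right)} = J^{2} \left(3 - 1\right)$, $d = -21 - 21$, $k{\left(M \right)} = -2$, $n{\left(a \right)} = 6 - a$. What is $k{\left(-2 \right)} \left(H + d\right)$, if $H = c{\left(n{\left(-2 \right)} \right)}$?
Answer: $-172$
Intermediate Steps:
$d = -42$ ($d = -21 - 21 = -42$)
$c{\left(J \right)} = 2 J^{2}$ ($c{\left(J \right)} = J^{2} \cdot 2 = 2 J^{2}$)
$H = 128$ ($H = 2 \left(6 - -2\right)^{2} = 2 \left(6 + 2\right)^{2} = 2 \cdot 8^{2} = 2 \cdot 64 = 128$)
$k{\left(-2 \right)} \left(H + d\right) = - 2 \left(128 - 42\right) = \left(-2\right) 86 = -172$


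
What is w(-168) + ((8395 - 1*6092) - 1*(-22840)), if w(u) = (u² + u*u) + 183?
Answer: 81774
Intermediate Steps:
w(u) = 183 + 2*u² (w(u) = (u² + u²) + 183 = 2*u² + 183 = 183 + 2*u²)
w(-168) + ((8395 - 1*6092) - 1*(-22840)) = (183 + 2*(-168)²) + ((8395 - 1*6092) - 1*(-22840)) = (183 + 2*28224) + ((8395 - 6092) + 22840) = (183 + 56448) + (2303 + 22840) = 56631 + 25143 = 81774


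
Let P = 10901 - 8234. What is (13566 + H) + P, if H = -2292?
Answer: 13941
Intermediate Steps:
P = 2667
(13566 + H) + P = (13566 - 2292) + 2667 = 11274 + 2667 = 13941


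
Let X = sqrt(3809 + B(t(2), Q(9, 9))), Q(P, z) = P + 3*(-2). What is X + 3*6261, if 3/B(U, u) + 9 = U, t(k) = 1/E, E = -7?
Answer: 18783 + sqrt(243755)/8 ≈ 18845.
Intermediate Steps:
t(k) = -1/7 (t(k) = 1/(-7) = -1/7)
Q(P, z) = -6 + P (Q(P, z) = P - 6 = -6 + P)
B(U, u) = 3/(-9 + U)
X = sqrt(243755)/8 (X = sqrt(3809 + 3/(-9 - 1/7)) = sqrt(3809 + 3/(-64/7)) = sqrt(3809 + 3*(-7/64)) = sqrt(3809 - 21/64) = sqrt(243755/64) = sqrt(243755)/8 ≈ 61.714)
X + 3*6261 = sqrt(243755)/8 + 3*6261 = sqrt(243755)/8 + 18783 = 18783 + sqrt(243755)/8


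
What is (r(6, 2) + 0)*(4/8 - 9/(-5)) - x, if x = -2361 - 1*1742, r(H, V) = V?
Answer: 20538/5 ≈ 4107.6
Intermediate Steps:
x = -4103 (x = -2361 - 1742 = -4103)
(r(6, 2) + 0)*(4/8 - 9/(-5)) - x = (2 + 0)*(4/8 - 9/(-5)) - 1*(-4103) = 2*(4*(1/8) - 9*(-1/5)) + 4103 = 2*(1/2 + 9/5) + 4103 = 2*(23/10) + 4103 = 23/5 + 4103 = 20538/5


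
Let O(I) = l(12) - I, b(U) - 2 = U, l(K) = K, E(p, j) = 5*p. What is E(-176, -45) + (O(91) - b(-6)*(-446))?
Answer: -2743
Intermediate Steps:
b(U) = 2 + U
O(I) = 12 - I
E(-176, -45) + (O(91) - b(-6)*(-446)) = 5*(-176) + ((12 - 1*91) - (2 - 6)*(-446)) = -880 + ((12 - 91) - (-4)*(-446)) = -880 + (-79 - 1*1784) = -880 + (-79 - 1784) = -880 - 1863 = -2743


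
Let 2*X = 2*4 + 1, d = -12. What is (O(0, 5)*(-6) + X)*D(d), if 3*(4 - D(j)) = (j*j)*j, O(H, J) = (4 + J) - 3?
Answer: -18270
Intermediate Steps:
O(H, J) = 1 + J
X = 9/2 (X = (2*4 + 1)/2 = (8 + 1)/2 = (1/2)*9 = 9/2 ≈ 4.5000)
D(j) = 4 - j**3/3 (D(j) = 4 - j*j*j/3 = 4 - j**2*j/3 = 4 - j**3/3)
(O(0, 5)*(-6) + X)*D(d) = ((1 + 5)*(-6) + 9/2)*(4 - 1/3*(-12)**3) = (6*(-6) + 9/2)*(4 - 1/3*(-1728)) = (-36 + 9/2)*(4 + 576) = -63/2*580 = -18270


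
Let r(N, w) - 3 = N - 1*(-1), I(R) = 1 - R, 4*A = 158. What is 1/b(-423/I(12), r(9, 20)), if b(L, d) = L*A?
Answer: 22/33417 ≈ 0.00065835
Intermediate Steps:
A = 79/2 (A = (¼)*158 = 79/2 ≈ 39.500)
r(N, w) = 4 + N (r(N, w) = 3 + (N - 1*(-1)) = 3 + (N + 1) = 3 + (1 + N) = 4 + N)
b(L, d) = 79*L/2 (b(L, d) = L*(79/2) = 79*L/2)
1/b(-423/I(12), r(9, 20)) = 1/(79*(-423/(1 - 1*12))/2) = 1/(79*(-423/(1 - 12))/2) = 1/(79*(-423/(-11))/2) = 1/(79*(-423*(-1/11))/2) = 1/((79/2)*(423/11)) = 1/(33417/22) = 22/33417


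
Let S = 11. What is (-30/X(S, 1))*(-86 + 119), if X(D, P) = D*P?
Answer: -90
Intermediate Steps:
(-30/X(S, 1))*(-86 + 119) = (-30/(11*1))*(-86 + 119) = -30/11*33 = -90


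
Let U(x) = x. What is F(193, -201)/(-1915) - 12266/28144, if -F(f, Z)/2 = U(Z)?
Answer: -17401639/26947880 ≈ -0.64575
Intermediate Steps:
F(f, Z) = -2*Z
F(193, -201)/(-1915) - 12266/28144 = -2*(-201)/(-1915) - 12266/28144 = 402*(-1/1915) - 12266*1/28144 = -402/1915 - 6133/14072 = -17401639/26947880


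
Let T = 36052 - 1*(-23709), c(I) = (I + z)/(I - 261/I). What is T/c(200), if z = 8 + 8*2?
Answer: 339263197/6400 ≈ 53010.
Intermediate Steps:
z = 24 (z = 8 + 16 = 24)
c(I) = (24 + I)/(I - 261/I) (c(I) = (I + 24)/(I - 261/I) = (24 + I)/(I - 261/I))
T = 59761 (T = 36052 + 23709 = 59761)
T/c(200) = 59761/((200*(24 + 200)/(-261 + 200**2))) = 59761/((200*224/(-261 + 40000))) = 59761/((200*224/39739)) = 59761/((200*(1/39739)*224)) = 59761/(6400/5677) = 59761*(5677/6400) = 339263197/6400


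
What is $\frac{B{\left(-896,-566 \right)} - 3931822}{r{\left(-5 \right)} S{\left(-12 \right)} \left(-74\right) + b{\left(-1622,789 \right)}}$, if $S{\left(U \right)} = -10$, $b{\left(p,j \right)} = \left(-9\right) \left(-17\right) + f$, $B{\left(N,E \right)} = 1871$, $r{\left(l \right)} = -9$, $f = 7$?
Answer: $\frac{3929951}{6500} \approx 604.61$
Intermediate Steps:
$b{\left(p,j \right)} = 160$ ($b{\left(p,j \right)} = \left(-9\right) \left(-17\right) + 7 = 153 + 7 = 160$)
$\frac{B{\left(-896,-566 \right)} - 3931822}{r{\left(-5 \right)} S{\left(-12 \right)} \left(-74\right) + b{\left(-1622,789 \right)}} = \frac{1871 - 3931822}{\left(-9\right) \left(-10\right) \left(-74\right) + 160} = - \frac{3929951}{90 \left(-74\right) + 160} = - \frac{3929951}{-6660 + 160} = - \frac{3929951}{-6500} = \left(-3929951\right) \left(- \frac{1}{6500}\right) = \frac{3929951}{6500}$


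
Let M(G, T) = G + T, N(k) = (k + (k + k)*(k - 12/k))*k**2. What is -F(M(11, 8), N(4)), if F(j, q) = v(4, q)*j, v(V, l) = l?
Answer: -3648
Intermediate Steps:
N(k) = k**2*(k + 2*k*(k - 12/k)) (N(k) = (k + (2*k)*(k - 12/k))*k**2 = (k + 2*k*(k - 12/k))*k**2 = k**2*(k + 2*k*(k - 12/k)))
F(j, q) = j*q (F(j, q) = q*j = j*q)
-F(M(11, 8), N(4)) = -(11 + 8)*4**2*(-24 + 4 + 2*4**2) = -19*16*(-24 + 4 + 2*16) = -19*16*(-24 + 4 + 32) = -19*16*12 = -19*192 = -1*3648 = -3648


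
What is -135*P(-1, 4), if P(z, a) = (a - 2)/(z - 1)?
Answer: 135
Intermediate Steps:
P(z, a) = (-2 + a)/(-1 + z)
-135*P(-1, 4) = -135*(-2 + 4)/(-1 - 1) = -135*2/(-2) = -(-135)*2/2 = -135*(-1) = 135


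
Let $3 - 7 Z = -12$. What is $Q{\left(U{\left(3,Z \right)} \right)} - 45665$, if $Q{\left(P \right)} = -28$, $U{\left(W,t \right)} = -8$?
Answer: $-45693$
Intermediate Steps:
$Z = \frac{15}{7}$ ($Z = \frac{3}{7} - - \frac{12}{7} = \frac{3}{7} + \frac{12}{7} = \frac{15}{7} \approx 2.1429$)
$Q{\left(U{\left(3,Z \right)} \right)} - 45665 = -28 - 45665 = -45693$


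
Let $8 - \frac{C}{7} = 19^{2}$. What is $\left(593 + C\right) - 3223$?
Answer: $-5101$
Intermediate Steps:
$C = -2471$ ($C = 56 - 7 \cdot 19^{2} = 56 - 2527 = -2471$)
$\left(593 + C\right) - 3223 = \left(593 - 2471\right) - 3223 = -1878 - 3223 = -5101$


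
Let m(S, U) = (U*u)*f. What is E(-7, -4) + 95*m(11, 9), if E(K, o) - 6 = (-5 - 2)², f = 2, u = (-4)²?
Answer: 27415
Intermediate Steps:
u = 16
m(S, U) = 32*U (m(S, U) = (U*16)*2 = (16*U)*2 = 32*U)
E(K, o) = 55 (E(K, o) = 6 + (-5 - 2)² = 6 + (-7)² = 6 + 49 = 55)
E(-7, -4) + 95*m(11, 9) = 55 + 95*(32*9) = 55 + 95*288 = 55 + 27360 = 27415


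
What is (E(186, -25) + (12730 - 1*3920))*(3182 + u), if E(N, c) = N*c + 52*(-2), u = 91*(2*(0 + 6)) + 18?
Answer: 17408352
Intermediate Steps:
u = 1110 (u = 91*(2*6) + 18 = 91*12 + 18 = 1092 + 18 = 1110)
E(N, c) = -104 + N*c (E(N, c) = N*c - 104 = -104 + N*c)
(E(186, -25) + (12730 - 1*3920))*(3182 + u) = ((-104 + 186*(-25)) + (12730 - 1*3920))*(3182 + 1110) = ((-104 - 4650) + (12730 - 3920))*4292 = (-4754 + 8810)*4292 = 4056*4292 = 17408352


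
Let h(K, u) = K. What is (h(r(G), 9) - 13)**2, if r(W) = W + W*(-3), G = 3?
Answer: 361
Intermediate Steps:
r(W) = -2*W (r(W) = W - 3*W = -2*W)
(h(r(G), 9) - 13)**2 = (-2*3 - 13)**2 = (-6 - 13)**2 = (-19)**2 = 361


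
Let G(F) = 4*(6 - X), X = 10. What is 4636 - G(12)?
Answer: 4652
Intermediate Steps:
G(F) = -16 (G(F) = 4*(6 - 1*10) = 4*(6 - 10) = 4*(-4) = -16)
4636 - G(12) = 4636 - 1*(-16) = 4636 + 16 = 4652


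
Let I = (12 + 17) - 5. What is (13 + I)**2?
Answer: 1369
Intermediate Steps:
I = 24 (I = 29 - 5 = 24)
(13 + I)**2 = (13 + 24)**2 = 37**2 = 1369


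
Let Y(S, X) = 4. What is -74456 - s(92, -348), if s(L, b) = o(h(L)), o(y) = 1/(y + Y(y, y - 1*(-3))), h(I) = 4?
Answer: -595649/8 ≈ -74456.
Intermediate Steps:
o(y) = 1/(4 + y) (o(y) = 1/(y + 4) = 1/(4 + y))
s(L, b) = ⅛ (s(L, b) = 1/(4 + 4) = 1/8 = ⅛)
-74456 - s(92, -348) = -74456 - 1*⅛ = -74456 - ⅛ = -595649/8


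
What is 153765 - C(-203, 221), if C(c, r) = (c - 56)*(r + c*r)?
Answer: -11408513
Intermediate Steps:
C(c, r) = (-56 + c)*(r + c*r)
153765 - C(-203, 221) = 153765 - 221*(-56 + (-203)**2 - 55*(-203)) = 153765 - 221*(-56 + 41209 + 11165) = 153765 - 221*52318 = 153765 - 1*11562278 = 153765 - 11562278 = -11408513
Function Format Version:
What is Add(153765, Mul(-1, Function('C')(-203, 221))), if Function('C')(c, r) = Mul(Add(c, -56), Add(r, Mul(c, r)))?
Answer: -11408513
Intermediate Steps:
Function('C')(c, r) = Mul(Add(-56, c), Add(r, Mul(c, r)))
Add(153765, Mul(-1, Function('C')(-203, 221))) = Add(153765, Mul(-1, Mul(221, Add(-56, Pow(-203, 2), Mul(-55, -203))))) = Add(153765, Mul(-1, Mul(221, Add(-56, 41209, 11165)))) = Add(153765, Mul(-1, Mul(221, 52318))) = Add(153765, Mul(-1, 11562278)) = Add(153765, -11562278) = -11408513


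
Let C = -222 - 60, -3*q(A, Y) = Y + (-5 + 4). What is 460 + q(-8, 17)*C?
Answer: 1964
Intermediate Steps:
q(A, Y) = ⅓ - Y/3 (q(A, Y) = -(Y + (-5 + 4))/3 = -(Y - 1)/3 = -(-1 + Y)/3 = ⅓ - Y/3)
C = -282
460 + q(-8, 17)*C = 460 + (⅓ - ⅓*17)*(-282) = 460 + (⅓ - 17/3)*(-282) = 460 - 16/3*(-282) = 460 + 1504 = 1964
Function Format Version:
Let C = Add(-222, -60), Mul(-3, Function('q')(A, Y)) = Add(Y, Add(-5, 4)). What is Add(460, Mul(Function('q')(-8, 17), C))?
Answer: 1964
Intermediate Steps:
Function('q')(A, Y) = Add(Rational(1, 3), Mul(Rational(-1, 3), Y)) (Function('q')(A, Y) = Mul(Rational(-1, 3), Add(Y, Add(-5, 4))) = Mul(Rational(-1, 3), Add(Y, -1)) = Mul(Rational(-1, 3), Add(-1, Y)) = Add(Rational(1, 3), Mul(Rational(-1, 3), Y)))
C = -282
Add(460, Mul(Function('q')(-8, 17), C)) = Add(460, Mul(Add(Rational(1, 3), Mul(Rational(-1, 3), 17)), -282)) = Add(460, Mul(Add(Rational(1, 3), Rational(-17, 3)), -282)) = Add(460, Mul(Rational(-16, 3), -282)) = Add(460, 1504) = 1964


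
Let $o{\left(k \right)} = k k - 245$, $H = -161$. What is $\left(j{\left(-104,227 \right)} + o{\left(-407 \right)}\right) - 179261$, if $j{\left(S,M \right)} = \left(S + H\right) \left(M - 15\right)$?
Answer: $-70037$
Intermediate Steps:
$j{\left(S,M \right)} = \left(-161 + S\right) \left(-15 + M\right)$ ($j{\left(S,M \right)} = \left(S - 161\right) \left(M - 15\right) = \left(-161 + S\right) \left(-15 + M\right)$)
$o{\left(k \right)} = -245 + k^{2}$ ($o{\left(k \right)} = k^{2} - 245 = -245 + k^{2}$)
$\left(j{\left(-104,227 \right)} + o{\left(-407 \right)}\right) - 179261 = \left(\left(2415 - 36547 - -1560 + 227 \left(-104\right)\right) - \left(245 - \left(-407\right)^{2}\right)\right) - 179261 = \left(\left(2415 - 36547 + 1560 - 23608\right) + \left(-245 + 165649\right)\right) - 179261 = \left(-56180 + 165404\right) - 179261 = 109224 - 179261 = -70037$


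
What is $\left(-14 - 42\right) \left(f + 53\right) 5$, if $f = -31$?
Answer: $-6160$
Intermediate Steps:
$\left(-14 - 42\right) \left(f + 53\right) 5 = \left(-14 - 42\right) \left(-31 + 53\right) 5 = \left(-56\right) 22 \cdot 5 = \left(-1232\right) 5 = -6160$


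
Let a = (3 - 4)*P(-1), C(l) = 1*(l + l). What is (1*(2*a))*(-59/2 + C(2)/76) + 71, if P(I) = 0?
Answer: 71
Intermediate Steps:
C(l) = 2*l (C(l) = 1*(2*l) = 2*l)
a = 0 (a = (3 - 4)*0 = -1*0 = 0)
(1*(2*a))*(-59/2 + C(2)/76) + 71 = (1*(2*0))*(-59/2 + (2*2)/76) + 71 = (1*0)*(-59*1/2 + 4*(1/76)) + 71 = 0*(-59/2 + 1/19) + 71 = 0*(-1119/38) + 71 = 0 + 71 = 71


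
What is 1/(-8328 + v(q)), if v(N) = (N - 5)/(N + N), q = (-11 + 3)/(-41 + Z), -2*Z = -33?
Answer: -32/266725 ≈ -0.00011997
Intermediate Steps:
Z = 33/2 (Z = -1/2*(-33) = 33/2 ≈ 16.500)
q = 16/49 (q = (-11 + 3)/(-41 + 33/2) = -8/(-49/2) = -8*(-2/49) = 16/49 ≈ 0.32653)
v(N) = (-5 + N)/(2*N) (v(N) = (-5 + N)/((2*N)) = (-5 + N)*(1/(2*N)) = (-5 + N)/(2*N))
1/(-8328 + v(q)) = 1/(-8328 + (-5 + 16/49)/(2*(16/49))) = 1/(-8328 + (1/2)*(49/16)*(-229/49)) = 1/(-8328 - 229/32) = 1/(-266725/32) = -32/266725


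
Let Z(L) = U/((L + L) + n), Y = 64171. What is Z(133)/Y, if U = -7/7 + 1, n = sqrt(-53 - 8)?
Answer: 0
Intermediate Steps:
n = I*sqrt(61) (n = sqrt(-61) = I*sqrt(61) ≈ 7.8102*I)
U = 0 (U = -7/7 + 1 = -1*1 + 1 = -1 + 1 = 0)
Z(L) = 0 (Z(L) = 0/((L + L) + I*sqrt(61)) = 0/(2*L + I*sqrt(61)) = 0)
Z(133)/Y = 0/64171 = 0*(1/64171) = 0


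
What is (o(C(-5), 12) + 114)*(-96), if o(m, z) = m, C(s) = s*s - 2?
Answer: -13152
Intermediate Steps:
C(s) = -2 + s² (C(s) = s² - 2 = -2 + s²)
(o(C(-5), 12) + 114)*(-96) = ((-2 + (-5)²) + 114)*(-96) = ((-2 + 25) + 114)*(-96) = (23 + 114)*(-96) = 137*(-96) = -13152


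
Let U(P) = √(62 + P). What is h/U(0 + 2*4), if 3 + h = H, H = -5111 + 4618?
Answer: -248*√70/35 ≈ -59.283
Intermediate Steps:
H = -493
h = -496 (h = -3 - 493 = -496)
h/U(0 + 2*4) = -496/√(62 + (0 + 2*4)) = -496/√(62 + (0 + 8)) = -496/√(62 + 8) = -496*√70/70 = -248*√70/35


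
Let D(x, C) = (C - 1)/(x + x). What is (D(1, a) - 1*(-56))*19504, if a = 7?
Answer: 1150736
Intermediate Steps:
D(x, C) = (-1 + C)/(2*x) (D(x, C) = (-1 + C)/((2*x)) = (-1 + C)*(1/(2*x)) = (-1 + C)/(2*x))
(D(1, a) - 1*(-56))*19504 = ((1/2)*(-1 + 7)/1 - 1*(-56))*19504 = ((1/2)*1*6 + 56)*19504 = (3 + 56)*19504 = 59*19504 = 1150736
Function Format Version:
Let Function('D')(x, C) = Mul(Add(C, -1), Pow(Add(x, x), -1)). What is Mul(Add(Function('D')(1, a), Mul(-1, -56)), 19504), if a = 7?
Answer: 1150736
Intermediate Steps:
Function('D')(x, C) = Mul(Rational(1, 2), Pow(x, -1), Add(-1, C)) (Function('D')(x, C) = Mul(Add(-1, C), Pow(Mul(2, x), -1)) = Mul(Add(-1, C), Mul(Rational(1, 2), Pow(x, -1))) = Mul(Rational(1, 2), Pow(x, -1), Add(-1, C)))
Mul(Add(Function('D')(1, a), Mul(-1, -56)), 19504) = Mul(Add(Mul(Rational(1, 2), Pow(1, -1), Add(-1, 7)), Mul(-1, -56)), 19504) = Mul(Add(Mul(Rational(1, 2), 1, 6), 56), 19504) = Mul(Add(3, 56), 19504) = Mul(59, 19504) = 1150736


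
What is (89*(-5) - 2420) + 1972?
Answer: -893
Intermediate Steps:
(89*(-5) - 2420) + 1972 = (-445 - 2420) + 1972 = -2865 + 1972 = -893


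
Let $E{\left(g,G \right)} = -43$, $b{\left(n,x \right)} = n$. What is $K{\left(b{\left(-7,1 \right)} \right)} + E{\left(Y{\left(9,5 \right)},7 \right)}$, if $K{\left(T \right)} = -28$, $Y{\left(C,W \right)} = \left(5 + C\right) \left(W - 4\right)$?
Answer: $-71$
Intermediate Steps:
$Y{\left(C,W \right)} = \left(-4 + W\right) \left(5 + C\right)$ ($Y{\left(C,W \right)} = \left(5 + C\right) \left(-4 + W\right) = \left(-4 + W\right) \left(5 + C\right)$)
$K{\left(b{\left(-7,1 \right)} \right)} + E{\left(Y{\left(9,5 \right)},7 \right)} = -28 - 43 = -71$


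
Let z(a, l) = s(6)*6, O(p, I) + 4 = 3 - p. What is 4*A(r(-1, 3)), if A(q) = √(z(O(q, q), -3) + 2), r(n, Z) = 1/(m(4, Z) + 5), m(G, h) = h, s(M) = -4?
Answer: 4*I*√22 ≈ 18.762*I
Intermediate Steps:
O(p, I) = -1 - p (O(p, I) = -4 + (3 - p) = -1 - p)
z(a, l) = -24 (z(a, l) = -4*6 = -24)
r(n, Z) = 1/(5 + Z) (r(n, Z) = 1/(Z + 5) = 1/(5 + Z))
A(q) = I*√22 (A(q) = √(-24 + 2) = √(-22) = I*√22)
4*A(r(-1, 3)) = 4*(I*√22) = 4*I*√22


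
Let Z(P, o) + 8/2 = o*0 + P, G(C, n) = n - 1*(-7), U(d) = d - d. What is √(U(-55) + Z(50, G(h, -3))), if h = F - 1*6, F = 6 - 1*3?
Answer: √46 ≈ 6.7823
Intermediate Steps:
F = 3 (F = 6 - 3 = 3)
h = -3 (h = 3 - 1*6 = 3 - 6 = -3)
U(d) = 0
G(C, n) = 7 + n (G(C, n) = n + 7 = 7 + n)
Z(P, o) = -4 + P (Z(P, o) = -4 + (o*0 + P) = -4 + (0 + P) = -4 + P)
√(U(-55) + Z(50, G(h, -3))) = √(0 + (-4 + 50)) = √(0 + 46) = √46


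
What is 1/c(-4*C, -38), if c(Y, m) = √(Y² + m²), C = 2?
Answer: √377/754 ≈ 0.025751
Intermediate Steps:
1/c(-4*C, -38) = 1/(√((-4*2)² + (-38)²)) = 1/(√((-8)² + 1444)) = 1/(√(64 + 1444)) = 1/(√1508) = 1/(2*√377) = √377/754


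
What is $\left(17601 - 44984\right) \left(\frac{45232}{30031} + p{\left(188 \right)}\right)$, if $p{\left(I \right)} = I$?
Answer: $- \frac{155838295980}{30031} \approx -5.1892 \cdot 10^{6}$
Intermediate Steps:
$\left(17601 - 44984\right) \left(\frac{45232}{30031} + p{\left(188 \right)}\right) = \left(17601 - 44984\right) \left(\frac{45232}{30031} + 188\right) = - 27383 \left(45232 \cdot \frac{1}{30031} + 188\right) = - 27383 \left(\frac{45232}{30031} + 188\right) = \left(-27383\right) \frac{5691060}{30031} = - \frac{155838295980}{30031}$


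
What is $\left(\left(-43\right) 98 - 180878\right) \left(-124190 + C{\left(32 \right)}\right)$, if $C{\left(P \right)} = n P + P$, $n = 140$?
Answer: $22151440376$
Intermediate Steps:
$C{\left(P \right)} = 141 P$ ($C{\left(P \right)} = 140 P + P = 141 P$)
$\left(\left(-43\right) 98 - 180878\right) \left(-124190 + C{\left(32 \right)}\right) = \left(\left(-43\right) 98 - 180878\right) \left(-124190 + 141 \cdot 32\right) = \left(-4214 - 180878\right) \left(-124190 + 4512\right) = \left(-185092\right) \left(-119678\right) = 22151440376$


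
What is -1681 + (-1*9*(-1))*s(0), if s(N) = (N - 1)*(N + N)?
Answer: -1681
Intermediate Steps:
s(N) = 2*N*(-1 + N) (s(N) = (-1 + N)*(2*N) = 2*N*(-1 + N))
-1681 + (-1*9*(-1))*s(0) = -1681 + (-1*9*(-1))*(2*0*(-1 + 0)) = -1681 + (-9*(-1))*(2*0*(-1)) = -1681 + 9*0 = -1681 + 0 = -1681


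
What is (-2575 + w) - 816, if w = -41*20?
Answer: -4211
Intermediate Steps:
w = -820
(-2575 + w) - 816 = (-2575 - 820) - 816 = -3395 - 816 = -4211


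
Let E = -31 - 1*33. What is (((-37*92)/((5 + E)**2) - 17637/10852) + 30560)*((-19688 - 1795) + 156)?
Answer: -24618406149412605/37775812 ≈ -6.5170e+8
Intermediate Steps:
E = -64 (E = -31 - 33 = -64)
(((-37*92)/((5 + E)**2) - 17637/10852) + 30560)*((-19688 - 1795) + 156) = (((-37*92)/((5 - 64)**2) - 17637/10852) + 30560)*((-19688 - 1795) + 156) = ((-3404/((-59)**2) - 17637*1/10852) + 30560)*(-21483 + 156) = ((-3404/3481 - 17637/10852) + 30560)*(-21327) = (-98334605/37775812 + 30560)*(-21327) = (1154330480115/37775812)*(-21327) = -24618406149412605/37775812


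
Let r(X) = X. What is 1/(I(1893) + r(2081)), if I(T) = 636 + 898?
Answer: 1/3615 ≈ 0.00027663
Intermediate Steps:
I(T) = 1534
1/(I(1893) + r(2081)) = 1/(1534 + 2081) = 1/3615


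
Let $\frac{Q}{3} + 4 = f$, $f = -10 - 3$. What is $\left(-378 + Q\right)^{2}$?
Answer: $184041$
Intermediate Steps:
$f = -13$ ($f = -10 - 3 = -13$)
$Q = -51$ ($Q = -12 + 3 \left(-13\right) = -12 - 39 = -51$)
$\left(-378 + Q\right)^{2} = \left(-378 - 51\right)^{2} = \left(-429\right)^{2} = 184041$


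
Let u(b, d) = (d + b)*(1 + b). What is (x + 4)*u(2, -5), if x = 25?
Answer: -261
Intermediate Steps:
u(b, d) = (1 + b)*(b + d) (u(b, d) = (b + d)*(1 + b) = (1 + b)*(b + d))
(x + 4)*u(2, -5) = (25 + 4)*(2 - 5 + 2**2 + 2*(-5)) = 29*(2 - 5 + 4 - 10) = 29*(-9) = -261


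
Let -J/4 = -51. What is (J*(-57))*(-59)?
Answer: 686052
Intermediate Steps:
J = 204 (J = -4*(-51) = 204)
(J*(-57))*(-59) = (204*(-57))*(-59) = -11628*(-59) = 686052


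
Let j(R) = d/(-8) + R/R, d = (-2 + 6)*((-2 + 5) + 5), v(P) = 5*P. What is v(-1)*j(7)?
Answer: 15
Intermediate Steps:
d = 32 (d = 4*(3 + 5) = 4*8 = 32)
j(R) = -3 (j(R) = 32/(-8) + R/R = 32*(-1/8) + 1 = -4 + 1 = -3)
v(-1)*j(7) = (5*(-1))*(-3) = -5*(-3) = 15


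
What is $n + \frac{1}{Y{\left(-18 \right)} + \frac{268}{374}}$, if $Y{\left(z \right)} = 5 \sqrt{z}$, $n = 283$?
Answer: $\frac{2229204378}{7877003} - \frac{524535 i \sqrt{2}}{15754006} \approx 283.0 - 0.047087 i$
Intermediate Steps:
$n + \frac{1}{Y{\left(-18 \right)} + \frac{268}{374}} = 283 + \frac{1}{5 \sqrt{-18} + \frac{268}{374}} = 283 + \frac{1}{5 \cdot 3 i \sqrt{2} + 268 \cdot \frac{1}{374}} = 283 + \frac{1}{15 i \sqrt{2} + \frac{134}{187}} = 283 + \frac{1}{\frac{134}{187} + 15 i \sqrt{2}}$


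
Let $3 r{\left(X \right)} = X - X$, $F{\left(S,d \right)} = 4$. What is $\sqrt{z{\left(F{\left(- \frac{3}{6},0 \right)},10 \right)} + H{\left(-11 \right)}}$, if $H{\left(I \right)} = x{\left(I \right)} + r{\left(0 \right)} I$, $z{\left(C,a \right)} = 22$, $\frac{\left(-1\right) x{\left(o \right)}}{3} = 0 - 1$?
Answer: $5$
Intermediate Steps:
$x{\left(o \right)} = 3$ ($x{\left(o \right)} = - 3 \left(0 - 1\right) = \left(-3\right) \left(-1\right) = 3$)
$r{\left(X \right)} = 0$ ($r{\left(X \right)} = \frac{X - X}{3} = \frac{1}{3} \cdot 0 = 0$)
$H{\left(I \right)} = 3$ ($H{\left(I \right)} = 3 + 0 I = 3 + 0 = 3$)
$\sqrt{z{\left(F{\left(- \frac{3}{6},0 \right)},10 \right)} + H{\left(-11 \right)}} = \sqrt{22 + 3} = \sqrt{25} = 5$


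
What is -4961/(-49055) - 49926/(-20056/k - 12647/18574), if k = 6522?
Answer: 148343867260912399/11160107617645 ≈ 13292.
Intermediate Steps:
-4961/(-49055) - 49926/(-20056/k - 12647/18574) = -4961/(-49055) - 49926/(-20056/6522 - 12647/18574) = -4961*(-1/49055) - 49926/(-20056*1/6522 - 12647*1/18574) = 4961/49055 - 49926/(-10028/3261 - 12647/18574) = 4961/49055 - 49926/(-227501939/60569814) = 4961/49055 - 49926*(-60569814/227501939) = 4961/49055 + 3024008533764/227501939 = 148343867260912399/11160107617645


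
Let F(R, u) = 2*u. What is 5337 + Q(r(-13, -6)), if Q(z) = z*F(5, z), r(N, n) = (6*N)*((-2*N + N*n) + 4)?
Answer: 141932889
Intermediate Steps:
r(N, n) = 6*N*(4 - 2*N + N*n) (r(N, n) = (6*N)*(4 - 2*N + N*n) = 6*N*(4 - 2*N + N*n))
Q(z) = 2*z² (Q(z) = z*(2*z) = 2*z²)
5337 + Q(r(-13, -6)) = 5337 + 2*(6*(-13)*(4 - 2*(-13) - 13*(-6)))² = 5337 + 2*(6*(-13)*(4 + 26 + 78))² = 5337 + 2*(6*(-13)*108)² = 5337 + 2*(-8424)² = 5337 + 2*70963776 = 5337 + 141927552 = 141932889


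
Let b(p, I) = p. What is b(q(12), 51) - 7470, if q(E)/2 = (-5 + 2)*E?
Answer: -7542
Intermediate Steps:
q(E) = -6*E (q(E) = 2*((-5 + 2)*E) = 2*(-3*E) = -6*E)
b(q(12), 51) - 7470 = -6*12 - 7470 = -72 - 7470 = -7542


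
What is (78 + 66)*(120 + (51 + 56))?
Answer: 32688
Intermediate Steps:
(78 + 66)*(120 + (51 + 56)) = 144*(120 + 107) = 144*227 = 32688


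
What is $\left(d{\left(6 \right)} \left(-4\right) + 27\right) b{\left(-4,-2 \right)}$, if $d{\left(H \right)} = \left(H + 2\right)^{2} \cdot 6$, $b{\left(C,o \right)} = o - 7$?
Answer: $13581$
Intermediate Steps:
$b{\left(C,o \right)} = -7 + o$
$d{\left(H \right)} = 6 \left(2 + H\right)^{2}$ ($d{\left(H \right)} = \left(2 + H\right)^{2} \cdot 6 = 6 \left(2 + H\right)^{2}$)
$\left(d{\left(6 \right)} \left(-4\right) + 27\right) b{\left(-4,-2 \right)} = \left(6 \left(2 + 6\right)^{2} \left(-4\right) + 27\right) \left(-7 - 2\right) = \left(6 \cdot 8^{2} \left(-4\right) + 27\right) \left(-9\right) = \left(6 \cdot 64 \left(-4\right) + 27\right) \left(-9\right) = \left(384 \left(-4\right) + 27\right) \left(-9\right) = \left(-1536 + 27\right) \left(-9\right) = \left(-1509\right) \left(-9\right) = 13581$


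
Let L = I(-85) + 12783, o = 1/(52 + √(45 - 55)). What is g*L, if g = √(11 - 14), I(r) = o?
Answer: √30/2714 + 17346557*I*√3/1357 ≈ 0.0020181 + 22141.0*I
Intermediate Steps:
o = 1/(52 + I*√10) (o = 1/(52 + √(-10)) = 1/(52 + I*√10) ≈ 0.01916 - 0.0011652*I)
I(r) = 26/1357 - I*√10/2714
g = I*√3 (g = √(-3) = I*√3 ≈ 1.732*I)
L = 17346557/1357 - I*√10/2714 (L = (26/1357 - I*√10/2714) + 12783 = 17346557/1357 - I*√10/2714 ≈ 12783.0 - 0.0011652*I)
g*L = (I*√3)*(17346557/1357 - I*√10/2714) = I*√3*(17346557/1357 - I*√10/2714)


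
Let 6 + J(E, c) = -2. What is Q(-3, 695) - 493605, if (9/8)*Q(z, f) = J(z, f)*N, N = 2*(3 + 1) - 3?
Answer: -4442765/9 ≈ -4.9364e+5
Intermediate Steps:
J(E, c) = -8 (J(E, c) = -6 - 2 = -8)
N = 5 (N = 2*4 - 3 = 8 - 3 = 5)
Q(z, f) = -320/9 (Q(z, f) = 8*(-8*5)/9 = (8/9)*(-40) = -320/9)
Q(-3, 695) - 493605 = -320/9 - 493605 = -4442765/9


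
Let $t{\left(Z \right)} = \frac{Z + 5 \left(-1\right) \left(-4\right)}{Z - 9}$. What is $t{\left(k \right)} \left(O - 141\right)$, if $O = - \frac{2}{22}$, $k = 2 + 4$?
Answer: $\frac{40352}{33} \approx 1222.8$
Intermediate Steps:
$k = 6$
$O = - \frac{1}{11}$ ($O = \left(-2\right) \frac{1}{22} = - \frac{1}{11} \approx -0.090909$)
$t{\left(Z \right)} = \frac{20 + Z}{-9 + Z}$ ($t{\left(Z \right)} = \frac{Z - -20}{-9 + Z} = \frac{Z + 20}{-9 + Z} = \frac{20 + Z}{-9 + Z}$)
$t{\left(k \right)} \left(O - 141\right) = \frac{20 + 6}{-9 + 6} \left(- \frac{1}{11} - 141\right) = \frac{1}{-3} \cdot 26 \left(- \frac{1552}{11}\right) = \left(- \frac{1}{3}\right) 26 \left(- \frac{1552}{11}\right) = \left(- \frac{26}{3}\right) \left(- \frac{1552}{11}\right) = \frac{40352}{33}$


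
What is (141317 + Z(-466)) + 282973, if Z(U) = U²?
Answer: 641446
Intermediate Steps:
(141317 + Z(-466)) + 282973 = (141317 + (-466)²) + 282973 = (141317 + 217156) + 282973 = 358473 + 282973 = 641446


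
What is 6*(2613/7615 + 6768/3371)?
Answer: 362080458/25670165 ≈ 14.105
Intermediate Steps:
6*(2613/7615 + 6768/3371) = 6*(60346743/25670165) = 362080458/25670165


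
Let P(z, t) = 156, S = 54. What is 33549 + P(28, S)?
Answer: 33705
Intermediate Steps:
33549 + P(28, S) = 33549 + 156 = 33705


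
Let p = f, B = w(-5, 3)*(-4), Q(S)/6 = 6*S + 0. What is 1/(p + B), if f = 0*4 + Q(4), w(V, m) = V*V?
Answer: 1/44 ≈ 0.022727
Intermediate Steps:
Q(S) = 36*S (Q(S) = 6*(6*S + 0) = 6*(6*S) = 36*S)
w(V, m) = V²
B = -100 (B = (-5)²*(-4) = 25*(-4) = -100)
f = 144 (f = 0*4 + 36*4 = 0 + 144 = 144)
p = 144
1/(p + B) = 1/(144 - 100) = 1/44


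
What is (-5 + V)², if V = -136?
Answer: 19881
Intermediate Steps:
(-5 + V)² = (-5 - 136)² = (-141)² = 19881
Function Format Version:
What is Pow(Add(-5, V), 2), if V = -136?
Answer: 19881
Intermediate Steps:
Pow(Add(-5, V), 2) = Pow(Add(-5, -136), 2) = Pow(-141, 2) = 19881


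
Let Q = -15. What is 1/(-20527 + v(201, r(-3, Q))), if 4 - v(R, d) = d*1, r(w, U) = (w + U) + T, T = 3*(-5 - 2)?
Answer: -1/20484 ≈ -4.8819e-5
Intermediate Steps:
T = -21 (T = 3*(-7) = -21)
r(w, U) = -21 + U + w (r(w, U) = (w + U) - 21 = (U + w) - 21 = -21 + U + w)
v(R, d) = 4 - d
1/(-20527 + v(201, r(-3, Q))) = 1/(-20527 + (4 - (-21 - 15 - 3))) = 1/(-20527 + (4 - 1*(-39))) = 1/(-20527 + (4 + 39)) = 1/(-20527 + 43) = 1/(-20484) = -1/20484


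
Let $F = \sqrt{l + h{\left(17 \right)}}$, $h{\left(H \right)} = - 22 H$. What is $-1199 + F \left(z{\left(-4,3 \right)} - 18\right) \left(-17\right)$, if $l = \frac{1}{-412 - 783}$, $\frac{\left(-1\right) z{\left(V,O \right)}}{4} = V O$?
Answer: $-1199 - \frac{306 i \sqrt{59342505}}{239} \approx -1199.0 - 9862.9 i$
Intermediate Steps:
$z{\left(V,O \right)} = - 4 O V$ ($z{\left(V,O \right)} = - 4 V O = - 4 O V$)
$l = - \frac{1}{1195}$ ($l = \frac{1}{-1195} = - \frac{1}{1195} \approx -0.00083682$)
$F = \frac{3 i \sqrt{59342505}}{1195}$ ($F = \sqrt{- \frac{1}{1195} - 374} = \sqrt{- \frac{446931}{1195}} = \frac{3 i \sqrt{59342505}}{1195} \approx 19.339 i$)
$-1199 + F \left(z{\left(-4,3 \right)} - 18\right) \left(-17\right) = -1199 + \frac{3 i \sqrt{59342505}}{1195} \left(\left(-4\right) 3 \left(-4\right) - 18\right) \left(-17\right) = -1199 + \frac{3 i \sqrt{59342505}}{1195} \left(48 - 18\right) \left(-17\right) = -1199 + \frac{3 i \sqrt{59342505}}{1195} \cdot 30 \left(-17\right) = -1199 + \frac{3 i \sqrt{59342505}}{1195} \left(-510\right) = -1199 - \frac{306 i \sqrt{59342505}}{239}$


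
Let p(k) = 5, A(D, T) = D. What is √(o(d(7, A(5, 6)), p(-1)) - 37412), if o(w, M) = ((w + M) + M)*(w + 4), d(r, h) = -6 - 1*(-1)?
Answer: I*√37417 ≈ 193.43*I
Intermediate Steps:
d(r, h) = -5 (d(r, h) = -6 + 1 = -5)
o(w, M) = (4 + w)*(w + 2*M) (o(w, M) = ((M + w) + M)*(4 + w) = (w + 2*M)*(4 + w) = (4 + w)*(w + 2*M))
√(o(d(7, A(5, 6)), p(-1)) - 37412) = √(((-5)² + 4*(-5) + 8*5 + 2*5*(-5)) - 37412) = √((25 - 20 + 40 - 50) - 37412) = √(-5 - 37412) = √(-37417) = I*√37417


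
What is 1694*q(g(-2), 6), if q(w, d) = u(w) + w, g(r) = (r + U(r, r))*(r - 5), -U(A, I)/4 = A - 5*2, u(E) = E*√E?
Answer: -545468 - 545468*I*√322 ≈ -5.4547e+5 - 9.7881e+6*I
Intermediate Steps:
u(E) = E^(3/2)
U(A, I) = 40 - 4*A (U(A, I) = -4*(A - 5*2) = -4*(A - 10) = -4*(-10 + A) = 40 - 4*A)
g(r) = (-5 + r)*(40 - 3*r) (g(r) = (r + (40 - 4*r))*(r - 5) = (40 - 3*r)*(-5 + r) = (-5 + r)*(40 - 3*r))
q(w, d) = w + w^(3/2) (q(w, d) = w^(3/2) + w = w + w^(3/2))
1694*q(g(-2), 6) = 1694*((-200 - 3*(-2)² + 55*(-2)) + (-200 - 3*(-2)² + 55*(-2))^(3/2)) = 1694*((-200 - 3*4 - 110) + (-200 - 3*4 - 110)^(3/2)) = 1694*((-200 - 12 - 110) + (-200 - 12 - 110)^(3/2)) = 1694*(-322 + (-322)^(3/2)) = 1694*(-322 - 322*I*√322) = -545468 - 545468*I*√322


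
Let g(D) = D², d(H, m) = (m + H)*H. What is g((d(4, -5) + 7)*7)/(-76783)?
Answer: -9/1567 ≈ -0.0057435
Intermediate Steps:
d(H, m) = H*(H + m) (d(H, m) = (H + m)*H = H*(H + m))
g((d(4, -5) + 7)*7)/(-76783) = ((4*(4 - 5) + 7)*7)²/(-76783) = ((4*(-1) + 7)*7)²*(-1/76783) = ((-4 + 7)*7)²*(-1/76783) = (3*7)²*(-1/76783) = 21²*(-1/76783) = 441*(-1/76783) = -9/1567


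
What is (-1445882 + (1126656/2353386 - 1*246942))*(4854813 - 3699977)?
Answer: -766785538896578848/392231 ≈ -1.9549e+12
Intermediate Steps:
(-1445882 + (1126656/2353386 - 1*246942))*(4854813 - 3699977) = (-1445882 + (1126656*(1/2353386) - 246942))*1154836 = (-1445882 + (187776/392231 - 246942))*1154836 = (-1445882 - 96858119826/392231)*1154836 = -663977862568/392231*1154836 = -766785538896578848/392231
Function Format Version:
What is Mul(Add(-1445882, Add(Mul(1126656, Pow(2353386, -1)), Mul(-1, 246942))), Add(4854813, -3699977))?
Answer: Rational(-766785538896578848, 392231) ≈ -1.9549e+12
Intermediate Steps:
Mul(Add(-1445882, Add(Mul(1126656, Pow(2353386, -1)), Mul(-1, 246942))), Add(4854813, -3699977)) = Mul(Add(-1445882, Add(Mul(1126656, Rational(1, 2353386)), -246942)), 1154836) = Mul(Add(-1445882, Add(Rational(187776, 392231), -246942)), 1154836) = Mul(Add(-1445882, Rational(-96858119826, 392231)), 1154836) = Mul(Rational(-663977862568, 392231), 1154836) = Rational(-766785538896578848, 392231)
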